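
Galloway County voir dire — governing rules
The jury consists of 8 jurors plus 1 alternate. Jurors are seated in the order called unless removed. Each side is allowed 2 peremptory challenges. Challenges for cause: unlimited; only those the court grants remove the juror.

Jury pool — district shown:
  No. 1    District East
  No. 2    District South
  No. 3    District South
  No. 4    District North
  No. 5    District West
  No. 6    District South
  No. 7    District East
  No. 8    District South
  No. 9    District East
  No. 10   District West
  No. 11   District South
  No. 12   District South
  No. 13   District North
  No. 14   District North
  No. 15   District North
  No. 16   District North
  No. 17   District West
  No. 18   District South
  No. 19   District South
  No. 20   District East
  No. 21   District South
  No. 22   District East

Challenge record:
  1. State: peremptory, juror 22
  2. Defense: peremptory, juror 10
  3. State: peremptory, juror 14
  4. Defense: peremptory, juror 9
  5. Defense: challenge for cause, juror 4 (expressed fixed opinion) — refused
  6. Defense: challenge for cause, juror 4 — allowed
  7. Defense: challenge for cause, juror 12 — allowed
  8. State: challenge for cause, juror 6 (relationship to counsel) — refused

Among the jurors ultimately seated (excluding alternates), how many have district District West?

Removed: #4, #9, #10, #12, #14, #22.
Seated jurors 1–8: #1, #2, #3, #5, #6, #7, #8, #11 (alternates #13 not counted).
Of those, in District West: #5 → 1.

1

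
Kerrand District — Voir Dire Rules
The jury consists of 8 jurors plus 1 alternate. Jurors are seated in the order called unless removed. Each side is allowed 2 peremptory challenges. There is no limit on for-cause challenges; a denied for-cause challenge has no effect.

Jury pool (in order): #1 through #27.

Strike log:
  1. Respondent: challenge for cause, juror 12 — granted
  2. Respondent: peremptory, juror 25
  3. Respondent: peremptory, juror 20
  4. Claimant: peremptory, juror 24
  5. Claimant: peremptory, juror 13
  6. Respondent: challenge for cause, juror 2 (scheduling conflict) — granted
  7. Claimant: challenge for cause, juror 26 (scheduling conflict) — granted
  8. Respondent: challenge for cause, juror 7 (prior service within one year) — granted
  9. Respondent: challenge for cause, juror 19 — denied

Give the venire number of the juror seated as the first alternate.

11

Removed: #2, #7, #12, #13, #20, #24, #25, #26. (#19 stays — for-cause denied.)
Seating in order: seats 1–8 → #1, #3, #4, #5, #6, #8, #9, #10; alternates → #11.
So alternate 1 is #11.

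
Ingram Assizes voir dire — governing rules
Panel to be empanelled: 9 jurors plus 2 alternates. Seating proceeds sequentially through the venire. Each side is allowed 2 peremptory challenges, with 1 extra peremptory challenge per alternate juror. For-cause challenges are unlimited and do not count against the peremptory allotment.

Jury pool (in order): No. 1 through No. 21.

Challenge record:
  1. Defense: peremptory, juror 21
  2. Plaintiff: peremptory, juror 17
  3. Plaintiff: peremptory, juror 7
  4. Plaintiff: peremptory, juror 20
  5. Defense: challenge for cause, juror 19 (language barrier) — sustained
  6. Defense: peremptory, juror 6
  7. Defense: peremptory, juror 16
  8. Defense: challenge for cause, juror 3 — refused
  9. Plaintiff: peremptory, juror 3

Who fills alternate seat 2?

14

Removed: #3, #6, #7, #16, #17, #19, #20, #21.
Filling seats in venire order through position 11: #1, #2, #4, #5, #8, #9, #10, #11, #12, #13, #14.
So alternate 2 is #14.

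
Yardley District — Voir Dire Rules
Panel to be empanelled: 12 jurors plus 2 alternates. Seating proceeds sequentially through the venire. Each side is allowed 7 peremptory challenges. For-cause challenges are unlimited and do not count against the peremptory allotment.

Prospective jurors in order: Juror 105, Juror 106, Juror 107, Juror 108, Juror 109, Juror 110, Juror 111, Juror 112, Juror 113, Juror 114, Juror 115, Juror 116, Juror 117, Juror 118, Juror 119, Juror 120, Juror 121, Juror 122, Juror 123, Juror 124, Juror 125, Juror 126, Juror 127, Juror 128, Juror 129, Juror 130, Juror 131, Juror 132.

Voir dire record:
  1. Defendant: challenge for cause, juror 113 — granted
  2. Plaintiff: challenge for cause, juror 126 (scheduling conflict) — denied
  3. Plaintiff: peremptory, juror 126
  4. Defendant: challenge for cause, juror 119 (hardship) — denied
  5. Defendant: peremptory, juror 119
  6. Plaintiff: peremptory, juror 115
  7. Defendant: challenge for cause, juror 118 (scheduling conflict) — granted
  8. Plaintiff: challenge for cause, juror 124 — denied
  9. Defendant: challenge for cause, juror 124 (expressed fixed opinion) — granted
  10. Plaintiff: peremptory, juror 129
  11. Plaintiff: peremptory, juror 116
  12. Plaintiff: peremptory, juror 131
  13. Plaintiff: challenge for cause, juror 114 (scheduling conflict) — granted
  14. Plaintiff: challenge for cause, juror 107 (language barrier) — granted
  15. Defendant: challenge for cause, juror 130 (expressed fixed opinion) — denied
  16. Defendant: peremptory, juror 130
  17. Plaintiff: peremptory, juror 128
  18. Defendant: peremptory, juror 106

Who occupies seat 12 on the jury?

Removed: #106, #107, #113, #114, #115, #116, #118, #119, #124, #126, #128, #129, #130, #131.
Seating in order: seats 1–12 → #105, #108, #109, #110, #111, #112, #117, #120, #121, #122, #123, #125; alternates → #127, #132.
So seat 12 is #125.

125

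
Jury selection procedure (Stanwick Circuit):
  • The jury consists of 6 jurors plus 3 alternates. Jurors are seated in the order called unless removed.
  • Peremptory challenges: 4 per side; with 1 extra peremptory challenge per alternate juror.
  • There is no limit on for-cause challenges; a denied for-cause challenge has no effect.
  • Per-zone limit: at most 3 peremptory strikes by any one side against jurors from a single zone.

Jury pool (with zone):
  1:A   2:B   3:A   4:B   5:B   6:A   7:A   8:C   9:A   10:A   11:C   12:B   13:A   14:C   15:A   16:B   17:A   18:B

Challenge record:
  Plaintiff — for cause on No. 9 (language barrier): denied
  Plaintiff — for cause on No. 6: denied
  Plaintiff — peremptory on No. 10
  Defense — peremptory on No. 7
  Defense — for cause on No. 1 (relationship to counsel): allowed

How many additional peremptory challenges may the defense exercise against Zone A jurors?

Defense peremptories so far: #7 — 1 of 7 used, 6 left overall.
Against Zone A: #7 — 1 used; per-zone cap 3 leaves 2.
Binding limit: min(6, 2) = 2.

2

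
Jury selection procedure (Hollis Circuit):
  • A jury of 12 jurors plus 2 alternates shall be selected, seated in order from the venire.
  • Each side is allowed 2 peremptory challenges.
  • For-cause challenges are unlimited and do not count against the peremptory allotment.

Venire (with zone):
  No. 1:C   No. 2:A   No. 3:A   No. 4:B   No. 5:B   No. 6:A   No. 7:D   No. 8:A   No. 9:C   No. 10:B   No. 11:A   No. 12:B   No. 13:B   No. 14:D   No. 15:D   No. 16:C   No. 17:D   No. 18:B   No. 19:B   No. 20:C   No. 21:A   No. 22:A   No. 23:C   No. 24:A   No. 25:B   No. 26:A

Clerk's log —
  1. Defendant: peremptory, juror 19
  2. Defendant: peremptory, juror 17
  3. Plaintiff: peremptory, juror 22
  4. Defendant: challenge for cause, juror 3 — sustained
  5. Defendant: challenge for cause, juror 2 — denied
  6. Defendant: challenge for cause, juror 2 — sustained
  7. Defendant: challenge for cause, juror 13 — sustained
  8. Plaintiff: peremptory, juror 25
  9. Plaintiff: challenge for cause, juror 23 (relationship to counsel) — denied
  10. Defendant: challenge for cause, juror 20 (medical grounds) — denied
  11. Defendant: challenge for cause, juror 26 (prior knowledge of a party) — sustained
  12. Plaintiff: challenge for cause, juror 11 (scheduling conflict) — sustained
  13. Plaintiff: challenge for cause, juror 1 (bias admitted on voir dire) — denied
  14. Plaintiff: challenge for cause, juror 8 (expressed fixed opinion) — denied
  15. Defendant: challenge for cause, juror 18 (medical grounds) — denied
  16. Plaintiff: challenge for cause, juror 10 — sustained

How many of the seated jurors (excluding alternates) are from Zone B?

Removed: #2, #3, #10, #11, #13, #17, #19, #22, #25, #26.
Seated jurors 1–12: #1, #4, #5, #6, #7, #8, #9, #12, #14, #15, #16, #18 (alternates #20, #21 not counted).
Of those, in Zone B: #4, #5, #12, #18 → 4.

4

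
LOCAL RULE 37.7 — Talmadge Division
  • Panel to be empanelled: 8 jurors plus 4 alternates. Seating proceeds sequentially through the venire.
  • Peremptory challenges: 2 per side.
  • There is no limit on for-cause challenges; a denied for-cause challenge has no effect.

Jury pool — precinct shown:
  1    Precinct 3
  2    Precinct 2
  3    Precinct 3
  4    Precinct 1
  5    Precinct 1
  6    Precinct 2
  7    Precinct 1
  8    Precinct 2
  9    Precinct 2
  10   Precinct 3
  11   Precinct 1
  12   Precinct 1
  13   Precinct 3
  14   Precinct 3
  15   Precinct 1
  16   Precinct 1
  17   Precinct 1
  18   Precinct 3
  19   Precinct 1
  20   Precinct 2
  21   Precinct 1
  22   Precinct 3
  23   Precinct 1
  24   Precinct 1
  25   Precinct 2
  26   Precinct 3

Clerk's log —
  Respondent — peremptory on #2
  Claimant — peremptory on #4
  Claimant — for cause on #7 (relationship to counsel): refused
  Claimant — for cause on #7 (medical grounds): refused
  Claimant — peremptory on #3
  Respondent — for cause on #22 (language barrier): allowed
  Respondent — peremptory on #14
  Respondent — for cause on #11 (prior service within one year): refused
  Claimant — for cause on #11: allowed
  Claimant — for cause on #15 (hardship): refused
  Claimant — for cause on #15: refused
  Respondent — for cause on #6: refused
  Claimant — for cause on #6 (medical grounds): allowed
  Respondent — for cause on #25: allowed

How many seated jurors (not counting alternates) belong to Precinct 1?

Removed: #2, #3, #4, #6, #11, #14, #22, #25.
Seated jurors 1–8: #1, #5, #7, #8, #9, #10, #12, #13 (alternates #15, #16, #17, #18 not counted).
Of those, in Precinct 1: #5, #7, #12 → 3.

3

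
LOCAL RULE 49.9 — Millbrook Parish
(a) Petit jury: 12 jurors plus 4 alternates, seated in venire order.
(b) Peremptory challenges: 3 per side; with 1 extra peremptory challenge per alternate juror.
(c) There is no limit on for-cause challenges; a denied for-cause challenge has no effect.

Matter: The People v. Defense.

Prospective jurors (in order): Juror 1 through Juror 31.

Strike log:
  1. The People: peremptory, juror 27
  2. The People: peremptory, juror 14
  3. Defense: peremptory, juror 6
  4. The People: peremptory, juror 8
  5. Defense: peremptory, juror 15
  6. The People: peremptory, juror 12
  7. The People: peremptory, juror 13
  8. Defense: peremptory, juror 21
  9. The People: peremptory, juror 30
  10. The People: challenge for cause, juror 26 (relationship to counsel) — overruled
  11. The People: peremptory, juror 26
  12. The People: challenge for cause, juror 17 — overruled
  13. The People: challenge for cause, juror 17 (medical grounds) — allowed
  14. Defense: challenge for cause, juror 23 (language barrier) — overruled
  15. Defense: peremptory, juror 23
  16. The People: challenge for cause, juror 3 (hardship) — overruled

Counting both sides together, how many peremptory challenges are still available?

The People allotment: 3 base + 1 × 4 alternates = 7. Defense allotment: 3 base + 1 × 4 alternates = 7.
The People peremptories used: #27, #14, #8, #12, #13, #30, #26 — 7 (for-cause on #26, #17, #17, #3 don't count).
Defense peremptories used: #6, #15, #21, #23 — 4 (the for-cause on #23 doesn't count).
Remaining: (7 − 7) + (7 − 4) = 3.

3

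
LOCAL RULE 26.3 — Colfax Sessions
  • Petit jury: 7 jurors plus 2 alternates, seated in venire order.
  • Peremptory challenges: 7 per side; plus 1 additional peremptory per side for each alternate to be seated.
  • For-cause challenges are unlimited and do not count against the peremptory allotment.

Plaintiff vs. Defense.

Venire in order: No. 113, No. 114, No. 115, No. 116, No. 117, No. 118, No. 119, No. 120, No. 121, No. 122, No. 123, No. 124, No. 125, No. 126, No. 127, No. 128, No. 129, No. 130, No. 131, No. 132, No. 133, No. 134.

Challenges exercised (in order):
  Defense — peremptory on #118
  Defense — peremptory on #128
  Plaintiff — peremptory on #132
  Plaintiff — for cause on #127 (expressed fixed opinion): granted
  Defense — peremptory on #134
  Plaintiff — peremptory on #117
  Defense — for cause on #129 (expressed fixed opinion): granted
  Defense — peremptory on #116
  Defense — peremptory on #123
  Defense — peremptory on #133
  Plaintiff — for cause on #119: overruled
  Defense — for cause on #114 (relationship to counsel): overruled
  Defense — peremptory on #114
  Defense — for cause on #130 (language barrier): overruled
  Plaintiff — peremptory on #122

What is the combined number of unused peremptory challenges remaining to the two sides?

8

Plaintiff allotment: 7 base + 1 × 2 alternates = 9. Defense allotment: 7 base + 1 × 2 alternates = 9.
Plaintiff peremptories used: #132, #117, #122 — 3 (for-cause on #127, #119 don't count).
Defense peremptories used: #118, #128, #134, #116, #123, #133, #114 — 7 (for-cause on #129, #114, #130 don't count).
Remaining: (9 − 3) + (9 − 7) = 8.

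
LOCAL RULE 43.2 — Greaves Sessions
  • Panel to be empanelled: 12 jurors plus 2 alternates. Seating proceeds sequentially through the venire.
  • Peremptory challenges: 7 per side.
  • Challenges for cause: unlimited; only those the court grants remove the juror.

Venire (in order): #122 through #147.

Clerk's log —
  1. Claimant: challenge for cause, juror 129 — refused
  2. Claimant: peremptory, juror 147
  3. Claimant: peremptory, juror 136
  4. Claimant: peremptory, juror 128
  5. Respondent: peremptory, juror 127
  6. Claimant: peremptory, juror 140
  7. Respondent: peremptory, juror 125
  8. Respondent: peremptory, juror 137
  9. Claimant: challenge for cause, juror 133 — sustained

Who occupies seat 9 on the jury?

Removed: #125, #127, #128, #133, #136, #137, #140, #147. (#129 stays — for-cause denied.)
Seating in order: seats 1–12 → #122, #123, #124, #126, #129, #130, #131, #132, #134, #135, #138, #139; alternates → #141, #142.
So seat 9 is #134.

134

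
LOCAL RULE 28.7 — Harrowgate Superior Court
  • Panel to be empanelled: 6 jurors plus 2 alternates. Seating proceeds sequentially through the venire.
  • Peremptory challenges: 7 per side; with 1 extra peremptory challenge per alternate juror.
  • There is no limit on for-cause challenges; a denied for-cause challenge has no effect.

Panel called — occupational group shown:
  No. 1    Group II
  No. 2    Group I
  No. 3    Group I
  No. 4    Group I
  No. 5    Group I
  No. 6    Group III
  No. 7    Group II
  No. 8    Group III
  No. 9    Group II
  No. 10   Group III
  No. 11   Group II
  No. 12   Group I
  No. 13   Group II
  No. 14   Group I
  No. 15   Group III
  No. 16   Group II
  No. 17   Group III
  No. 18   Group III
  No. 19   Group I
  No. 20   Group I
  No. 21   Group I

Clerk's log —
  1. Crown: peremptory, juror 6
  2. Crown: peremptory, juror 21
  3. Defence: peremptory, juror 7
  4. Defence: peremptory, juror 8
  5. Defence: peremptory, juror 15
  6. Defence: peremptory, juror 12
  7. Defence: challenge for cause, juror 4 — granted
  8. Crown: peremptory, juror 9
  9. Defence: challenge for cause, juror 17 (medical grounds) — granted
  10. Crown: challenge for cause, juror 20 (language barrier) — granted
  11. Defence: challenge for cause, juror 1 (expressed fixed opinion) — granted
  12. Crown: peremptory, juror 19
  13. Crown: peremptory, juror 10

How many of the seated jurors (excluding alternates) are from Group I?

Removed: #1, #4, #6, #7, #8, #9, #10, #12, #15, #17, #19, #20, #21.
Seated jurors 1–6: #2, #3, #5, #11, #13, #14 (alternates #16, #18 not counted).
Of those, in Group I: #2, #3, #5, #14 → 4.

4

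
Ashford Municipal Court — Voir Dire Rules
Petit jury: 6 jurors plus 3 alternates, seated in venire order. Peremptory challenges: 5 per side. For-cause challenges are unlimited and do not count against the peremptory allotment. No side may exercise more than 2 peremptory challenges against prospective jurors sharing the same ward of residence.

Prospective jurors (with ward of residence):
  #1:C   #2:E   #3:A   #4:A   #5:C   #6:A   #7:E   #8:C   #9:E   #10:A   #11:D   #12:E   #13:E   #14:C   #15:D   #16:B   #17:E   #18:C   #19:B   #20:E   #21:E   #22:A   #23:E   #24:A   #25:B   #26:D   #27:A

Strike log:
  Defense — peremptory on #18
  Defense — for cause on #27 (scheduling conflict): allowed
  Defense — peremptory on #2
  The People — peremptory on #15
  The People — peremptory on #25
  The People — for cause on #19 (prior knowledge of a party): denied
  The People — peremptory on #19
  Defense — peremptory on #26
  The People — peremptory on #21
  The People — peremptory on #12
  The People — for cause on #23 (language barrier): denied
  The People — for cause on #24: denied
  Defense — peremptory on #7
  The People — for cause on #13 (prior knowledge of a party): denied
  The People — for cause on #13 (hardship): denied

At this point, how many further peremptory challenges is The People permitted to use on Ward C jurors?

0

The People peremptories so far: #15, #25, #19, #21, #12 — 5 of 5 used, 0 left overall.
Against Ward C: none yet — per-ward cap 2 leaves 2.
Binding limit: min(0, 2) = 0.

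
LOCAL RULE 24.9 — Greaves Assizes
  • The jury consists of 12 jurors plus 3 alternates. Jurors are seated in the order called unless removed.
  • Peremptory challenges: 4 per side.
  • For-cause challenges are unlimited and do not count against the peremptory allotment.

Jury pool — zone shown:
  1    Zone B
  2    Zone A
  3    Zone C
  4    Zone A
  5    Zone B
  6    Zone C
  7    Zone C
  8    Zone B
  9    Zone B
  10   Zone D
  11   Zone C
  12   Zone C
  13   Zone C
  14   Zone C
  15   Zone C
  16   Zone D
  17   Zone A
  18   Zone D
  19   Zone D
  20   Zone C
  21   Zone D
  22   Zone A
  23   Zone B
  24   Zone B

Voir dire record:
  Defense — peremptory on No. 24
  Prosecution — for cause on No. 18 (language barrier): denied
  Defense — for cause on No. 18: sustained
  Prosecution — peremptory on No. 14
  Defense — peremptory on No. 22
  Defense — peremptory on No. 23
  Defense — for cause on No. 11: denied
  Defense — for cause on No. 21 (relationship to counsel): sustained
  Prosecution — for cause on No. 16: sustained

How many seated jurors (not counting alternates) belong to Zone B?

Removed: #14, #16, #18, #21, #22, #23, #24.
Seated jurors 1–12: #1, #2, #3, #4, #5, #6, #7, #8, #9, #10, #11, #12 (alternates #13, #15, #17 not counted).
Of those, in Zone B: #1, #5, #8, #9 → 4.

4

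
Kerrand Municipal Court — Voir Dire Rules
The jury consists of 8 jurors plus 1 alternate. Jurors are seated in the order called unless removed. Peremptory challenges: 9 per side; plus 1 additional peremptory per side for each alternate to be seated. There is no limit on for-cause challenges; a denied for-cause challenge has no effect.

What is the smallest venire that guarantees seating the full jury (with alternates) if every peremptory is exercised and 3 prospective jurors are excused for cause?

32

Seats to fill: 8 + 1 alternates = 9.
Peremptories: 9 + 1×1 = 10 per side × 2 sides = 20.
For-cause removals: 3.
Minimum venire: 9 + 20 + 3 = 32.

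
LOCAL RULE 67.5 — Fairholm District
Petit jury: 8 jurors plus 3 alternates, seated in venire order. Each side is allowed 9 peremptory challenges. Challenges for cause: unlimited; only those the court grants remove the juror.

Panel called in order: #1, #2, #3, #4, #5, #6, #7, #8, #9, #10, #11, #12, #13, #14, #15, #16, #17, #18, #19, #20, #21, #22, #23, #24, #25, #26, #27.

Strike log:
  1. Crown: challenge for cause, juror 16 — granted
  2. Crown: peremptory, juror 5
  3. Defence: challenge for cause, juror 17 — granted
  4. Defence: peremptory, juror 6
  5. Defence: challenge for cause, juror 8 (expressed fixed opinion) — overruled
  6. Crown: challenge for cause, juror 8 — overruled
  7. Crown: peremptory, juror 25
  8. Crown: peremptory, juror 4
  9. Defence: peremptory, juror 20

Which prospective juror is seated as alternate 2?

Removed: #4, #5, #6, #16, #17, #20, #25. (#8 stays — for-cause denied.)
Seating in order: seats 1–8 → #1, #2, #3, #7, #8, #9, #10, #11; alternates → #12, #13, #14.
So alternate 2 is #13.

13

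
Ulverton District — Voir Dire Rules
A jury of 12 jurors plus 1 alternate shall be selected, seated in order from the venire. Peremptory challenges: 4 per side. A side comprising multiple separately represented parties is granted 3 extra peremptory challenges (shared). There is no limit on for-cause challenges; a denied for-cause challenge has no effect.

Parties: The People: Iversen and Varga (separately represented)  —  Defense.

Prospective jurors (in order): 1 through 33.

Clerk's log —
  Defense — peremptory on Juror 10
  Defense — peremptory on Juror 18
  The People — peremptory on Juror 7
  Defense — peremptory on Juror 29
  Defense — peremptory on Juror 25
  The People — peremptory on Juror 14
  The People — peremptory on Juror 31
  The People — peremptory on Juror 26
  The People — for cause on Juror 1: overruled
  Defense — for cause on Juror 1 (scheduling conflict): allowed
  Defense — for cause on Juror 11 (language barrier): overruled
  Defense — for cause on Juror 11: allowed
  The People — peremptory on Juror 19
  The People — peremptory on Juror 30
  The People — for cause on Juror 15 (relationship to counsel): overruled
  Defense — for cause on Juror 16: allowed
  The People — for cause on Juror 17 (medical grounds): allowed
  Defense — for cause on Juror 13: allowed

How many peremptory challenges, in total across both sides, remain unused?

1

The People allotment: 4 base + 3 multi-party = 7. Defense allotment: 4.
The People peremptories used: #7, #14, #31, #26, #19, #30 — 6 (for-cause on #1, #15, #17 don't count).
Defense peremptories used: #10, #18, #29, #25 — 4 (for-cause on #1, #11, #11, #16, #13 don't count).
Remaining: (7 − 6) + (4 − 4) = 1.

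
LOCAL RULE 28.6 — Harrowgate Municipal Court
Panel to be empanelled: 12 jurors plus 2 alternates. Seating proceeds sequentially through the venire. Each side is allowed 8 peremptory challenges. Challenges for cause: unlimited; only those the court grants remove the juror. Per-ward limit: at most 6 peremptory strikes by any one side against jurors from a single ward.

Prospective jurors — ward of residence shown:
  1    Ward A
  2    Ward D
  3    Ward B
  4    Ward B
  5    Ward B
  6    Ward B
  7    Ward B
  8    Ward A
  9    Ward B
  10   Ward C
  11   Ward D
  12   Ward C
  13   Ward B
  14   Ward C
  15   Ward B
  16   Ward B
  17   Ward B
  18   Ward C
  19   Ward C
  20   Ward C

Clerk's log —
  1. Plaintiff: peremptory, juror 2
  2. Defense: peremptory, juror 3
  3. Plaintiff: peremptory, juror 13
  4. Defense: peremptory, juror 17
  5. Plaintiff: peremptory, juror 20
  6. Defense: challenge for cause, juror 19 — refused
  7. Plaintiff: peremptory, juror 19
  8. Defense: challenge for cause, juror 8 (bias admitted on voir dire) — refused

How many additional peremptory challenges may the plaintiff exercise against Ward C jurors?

4

Plaintiff peremptories so far: #2, #13, #20, #19 — 4 of 8 used, 4 left overall.
Against Ward C: #20, #19 — 2 used; per-ward cap 6 leaves 4.
Binding limit: min(4, 4) = 4.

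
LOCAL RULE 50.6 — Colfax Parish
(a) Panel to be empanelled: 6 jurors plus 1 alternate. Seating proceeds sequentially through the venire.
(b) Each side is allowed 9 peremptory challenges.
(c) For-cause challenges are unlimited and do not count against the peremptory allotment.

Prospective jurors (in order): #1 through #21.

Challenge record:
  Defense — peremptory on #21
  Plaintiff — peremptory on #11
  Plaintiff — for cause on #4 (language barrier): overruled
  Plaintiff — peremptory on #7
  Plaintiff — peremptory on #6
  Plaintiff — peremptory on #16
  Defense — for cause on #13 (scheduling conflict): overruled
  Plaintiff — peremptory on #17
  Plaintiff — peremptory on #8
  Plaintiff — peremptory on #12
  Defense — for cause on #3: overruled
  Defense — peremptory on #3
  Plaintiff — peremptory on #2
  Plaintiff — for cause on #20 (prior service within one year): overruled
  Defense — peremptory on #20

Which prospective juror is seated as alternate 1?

Removed: #2, #3, #6, #7, #8, #11, #12, #16, #17, #20, #21. (#4, #13 stay — for-cause denied.)
Seating in order: seats 1–6 → #1, #4, #5, #9, #10, #13; alternates → #14.
So alternate 1 is #14.

14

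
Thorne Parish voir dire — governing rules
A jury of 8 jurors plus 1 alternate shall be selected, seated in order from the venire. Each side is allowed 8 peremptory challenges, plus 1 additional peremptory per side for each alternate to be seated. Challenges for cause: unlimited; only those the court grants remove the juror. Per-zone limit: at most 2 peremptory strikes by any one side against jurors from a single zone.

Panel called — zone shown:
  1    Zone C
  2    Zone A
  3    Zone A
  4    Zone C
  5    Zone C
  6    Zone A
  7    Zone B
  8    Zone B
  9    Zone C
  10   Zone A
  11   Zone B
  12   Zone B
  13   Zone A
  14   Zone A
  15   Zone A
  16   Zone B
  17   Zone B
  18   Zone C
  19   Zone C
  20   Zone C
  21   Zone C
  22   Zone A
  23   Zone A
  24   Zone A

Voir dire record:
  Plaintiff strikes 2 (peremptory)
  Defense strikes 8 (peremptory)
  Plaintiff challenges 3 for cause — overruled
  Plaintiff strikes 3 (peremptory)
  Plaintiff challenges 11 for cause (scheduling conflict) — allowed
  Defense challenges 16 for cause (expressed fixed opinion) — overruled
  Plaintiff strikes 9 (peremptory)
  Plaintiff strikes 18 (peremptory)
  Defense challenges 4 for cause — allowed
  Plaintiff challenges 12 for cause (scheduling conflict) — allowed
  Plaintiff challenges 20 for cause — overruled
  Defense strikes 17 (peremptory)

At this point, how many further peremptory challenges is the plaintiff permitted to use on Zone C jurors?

0

Plaintiff peremptories so far: #2, #3, #9, #18 — 4 of 9 used, 5 left overall.
Against Zone C: #9, #18 — 2 used; per-zone cap 2 leaves 0.
Binding limit: min(5, 0) = 0.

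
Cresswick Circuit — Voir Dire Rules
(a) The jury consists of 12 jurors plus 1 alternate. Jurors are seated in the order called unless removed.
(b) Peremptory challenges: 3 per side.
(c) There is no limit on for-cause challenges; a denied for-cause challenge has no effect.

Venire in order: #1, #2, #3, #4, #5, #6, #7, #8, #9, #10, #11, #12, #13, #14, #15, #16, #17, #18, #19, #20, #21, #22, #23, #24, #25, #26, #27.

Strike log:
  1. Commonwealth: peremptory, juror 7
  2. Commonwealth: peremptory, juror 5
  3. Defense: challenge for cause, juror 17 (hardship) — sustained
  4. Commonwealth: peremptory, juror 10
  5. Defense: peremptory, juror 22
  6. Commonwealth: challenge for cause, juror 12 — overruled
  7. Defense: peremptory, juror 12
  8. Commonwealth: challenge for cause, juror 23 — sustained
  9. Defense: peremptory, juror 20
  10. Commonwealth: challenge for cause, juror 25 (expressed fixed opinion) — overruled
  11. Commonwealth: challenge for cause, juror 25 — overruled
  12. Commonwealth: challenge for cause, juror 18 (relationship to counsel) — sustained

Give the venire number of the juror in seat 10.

14

Removed: #5, #7, #10, #12, #17, #18, #20, #22, #23. (#25 stays — for-cause denied.)
Seating in order: seats 1–12 → #1, #2, #3, #4, #6, #8, #9, #11, #13, #14, #15, #16; alternates → #19.
So seat 10 is #14.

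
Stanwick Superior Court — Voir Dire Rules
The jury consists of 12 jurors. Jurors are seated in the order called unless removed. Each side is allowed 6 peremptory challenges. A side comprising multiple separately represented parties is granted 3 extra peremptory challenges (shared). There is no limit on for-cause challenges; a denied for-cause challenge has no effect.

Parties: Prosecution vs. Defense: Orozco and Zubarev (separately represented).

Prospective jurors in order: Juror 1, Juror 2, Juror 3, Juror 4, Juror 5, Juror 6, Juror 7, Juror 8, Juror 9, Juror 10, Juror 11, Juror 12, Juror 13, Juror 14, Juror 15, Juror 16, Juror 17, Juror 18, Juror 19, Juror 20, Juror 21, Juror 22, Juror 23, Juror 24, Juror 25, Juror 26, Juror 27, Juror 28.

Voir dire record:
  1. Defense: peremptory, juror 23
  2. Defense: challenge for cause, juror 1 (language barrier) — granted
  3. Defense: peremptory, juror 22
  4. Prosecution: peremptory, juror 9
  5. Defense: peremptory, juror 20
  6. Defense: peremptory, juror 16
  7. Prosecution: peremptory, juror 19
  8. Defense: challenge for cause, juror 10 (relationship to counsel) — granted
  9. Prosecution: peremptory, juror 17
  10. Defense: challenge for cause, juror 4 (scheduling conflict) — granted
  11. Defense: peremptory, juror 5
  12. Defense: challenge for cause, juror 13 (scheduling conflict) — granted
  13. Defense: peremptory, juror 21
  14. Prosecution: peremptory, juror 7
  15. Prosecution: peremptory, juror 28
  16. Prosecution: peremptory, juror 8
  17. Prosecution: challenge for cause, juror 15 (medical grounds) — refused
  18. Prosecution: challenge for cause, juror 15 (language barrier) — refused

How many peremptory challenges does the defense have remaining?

3

Defense allotment: 6 base + 3 multi-party = 9.
Defense peremptories used: #23, #22, #20, #16, #5, #21 — 6 (for-cause on #1, #10, #4, #13 don't count).
Remaining: 9 − 6 = 3.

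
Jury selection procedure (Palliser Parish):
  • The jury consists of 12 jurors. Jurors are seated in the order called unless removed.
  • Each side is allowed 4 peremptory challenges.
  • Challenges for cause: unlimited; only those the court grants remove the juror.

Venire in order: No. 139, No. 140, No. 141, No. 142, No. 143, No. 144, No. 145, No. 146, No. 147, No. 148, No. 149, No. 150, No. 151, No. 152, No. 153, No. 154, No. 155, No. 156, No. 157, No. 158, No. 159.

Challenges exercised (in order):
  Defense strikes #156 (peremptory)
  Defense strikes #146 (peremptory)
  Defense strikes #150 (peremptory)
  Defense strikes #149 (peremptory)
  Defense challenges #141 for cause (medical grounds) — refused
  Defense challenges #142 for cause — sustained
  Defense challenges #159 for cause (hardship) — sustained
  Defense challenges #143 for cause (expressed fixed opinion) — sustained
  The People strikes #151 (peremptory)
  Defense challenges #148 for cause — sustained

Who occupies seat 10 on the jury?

Removed: #142, #143, #146, #148, #149, #150, #151, #156, #159. (#141 stays — for-cause denied.)
Filling seats in venire order through position 10: #139, #140, #141, #144, #145, #147, #152, #153, #154, #155.
So seat 10 is #155.

155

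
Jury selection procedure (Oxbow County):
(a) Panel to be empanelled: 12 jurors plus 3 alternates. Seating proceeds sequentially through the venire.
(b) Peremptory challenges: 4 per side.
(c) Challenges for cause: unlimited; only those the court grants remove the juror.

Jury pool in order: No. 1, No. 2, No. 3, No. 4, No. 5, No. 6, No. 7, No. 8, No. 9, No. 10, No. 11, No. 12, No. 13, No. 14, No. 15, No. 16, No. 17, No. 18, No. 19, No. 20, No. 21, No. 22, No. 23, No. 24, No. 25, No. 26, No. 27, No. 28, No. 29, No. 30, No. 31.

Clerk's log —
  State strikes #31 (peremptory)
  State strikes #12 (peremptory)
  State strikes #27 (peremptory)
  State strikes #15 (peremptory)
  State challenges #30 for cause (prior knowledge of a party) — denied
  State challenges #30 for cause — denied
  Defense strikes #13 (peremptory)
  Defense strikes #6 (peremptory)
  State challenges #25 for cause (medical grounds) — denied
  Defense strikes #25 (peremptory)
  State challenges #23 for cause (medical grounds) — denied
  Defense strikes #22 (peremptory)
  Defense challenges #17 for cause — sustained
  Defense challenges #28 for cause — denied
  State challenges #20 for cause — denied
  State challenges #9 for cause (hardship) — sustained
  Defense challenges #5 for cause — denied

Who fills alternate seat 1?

Removed: #6, #9, #12, #13, #15, #17, #22, #25, #27, #31. (#5, #20, #23, #28, #30 stay — for-cause denied.)
Seating in order: seats 1–12 → #1, #2, #3, #4, #5, #7, #8, #10, #11, #14, #16, #18; alternates → #19, #20, #21.
So alternate 1 is #19.

19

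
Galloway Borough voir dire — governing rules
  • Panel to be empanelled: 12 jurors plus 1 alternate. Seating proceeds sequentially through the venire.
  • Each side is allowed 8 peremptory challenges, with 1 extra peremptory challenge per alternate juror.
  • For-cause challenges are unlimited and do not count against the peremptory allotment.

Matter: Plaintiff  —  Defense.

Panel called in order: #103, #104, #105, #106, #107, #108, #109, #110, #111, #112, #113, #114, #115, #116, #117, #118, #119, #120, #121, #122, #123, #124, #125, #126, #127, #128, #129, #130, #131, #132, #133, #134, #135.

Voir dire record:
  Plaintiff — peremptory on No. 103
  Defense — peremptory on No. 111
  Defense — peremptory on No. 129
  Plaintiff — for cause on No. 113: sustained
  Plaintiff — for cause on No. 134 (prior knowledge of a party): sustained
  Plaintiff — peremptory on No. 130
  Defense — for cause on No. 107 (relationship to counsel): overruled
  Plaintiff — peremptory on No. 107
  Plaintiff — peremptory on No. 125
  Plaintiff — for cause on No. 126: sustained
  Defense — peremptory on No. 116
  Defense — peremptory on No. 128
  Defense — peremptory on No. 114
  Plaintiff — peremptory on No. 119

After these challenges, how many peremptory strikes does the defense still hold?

4

Defense allotment: 8 base + 1 × 1 alternate = 9.
Defense peremptories used: #111, #129, #116, #128, #114 — 5 (the for-cause on #107 doesn't count).
Remaining: 9 − 5 = 4.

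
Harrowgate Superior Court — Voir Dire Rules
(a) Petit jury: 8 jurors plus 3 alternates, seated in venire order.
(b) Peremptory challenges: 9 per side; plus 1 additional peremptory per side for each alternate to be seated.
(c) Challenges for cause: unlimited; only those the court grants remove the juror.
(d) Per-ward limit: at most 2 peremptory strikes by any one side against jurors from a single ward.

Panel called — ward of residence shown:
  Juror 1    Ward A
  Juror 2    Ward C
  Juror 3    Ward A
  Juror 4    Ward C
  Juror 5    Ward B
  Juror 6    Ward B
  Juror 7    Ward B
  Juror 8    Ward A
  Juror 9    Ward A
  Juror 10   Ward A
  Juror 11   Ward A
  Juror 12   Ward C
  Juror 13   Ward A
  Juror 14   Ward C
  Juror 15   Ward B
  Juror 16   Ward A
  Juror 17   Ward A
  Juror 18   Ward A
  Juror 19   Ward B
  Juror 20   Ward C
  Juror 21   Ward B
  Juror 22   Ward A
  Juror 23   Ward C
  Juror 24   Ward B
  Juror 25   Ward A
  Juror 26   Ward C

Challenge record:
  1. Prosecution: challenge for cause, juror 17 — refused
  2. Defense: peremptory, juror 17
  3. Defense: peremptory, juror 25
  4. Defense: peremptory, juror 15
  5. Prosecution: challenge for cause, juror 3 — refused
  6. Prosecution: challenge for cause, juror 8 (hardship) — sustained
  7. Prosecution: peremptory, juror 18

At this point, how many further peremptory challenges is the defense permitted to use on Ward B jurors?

Defense peremptories so far: #17, #25, #15 — 3 of 12 used, 9 left overall.
Against Ward B: #15 — 1 used; per-ward cap 2 leaves 1.
Binding limit: min(9, 1) = 1.

1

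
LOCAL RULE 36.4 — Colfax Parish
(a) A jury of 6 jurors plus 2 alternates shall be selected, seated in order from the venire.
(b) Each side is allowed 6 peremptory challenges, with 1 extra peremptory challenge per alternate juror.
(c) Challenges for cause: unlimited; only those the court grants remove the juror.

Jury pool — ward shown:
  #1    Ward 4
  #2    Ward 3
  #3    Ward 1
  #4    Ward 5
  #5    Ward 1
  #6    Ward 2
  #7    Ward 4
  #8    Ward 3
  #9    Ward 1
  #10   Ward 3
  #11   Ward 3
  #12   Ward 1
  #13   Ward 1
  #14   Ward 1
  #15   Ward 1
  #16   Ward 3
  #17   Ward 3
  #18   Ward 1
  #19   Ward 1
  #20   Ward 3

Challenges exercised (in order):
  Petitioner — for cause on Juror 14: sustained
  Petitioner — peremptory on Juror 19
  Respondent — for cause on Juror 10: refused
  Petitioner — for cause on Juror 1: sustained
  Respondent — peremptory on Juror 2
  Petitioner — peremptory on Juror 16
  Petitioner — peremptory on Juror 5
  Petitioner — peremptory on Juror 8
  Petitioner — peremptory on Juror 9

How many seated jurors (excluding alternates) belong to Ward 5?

1

Removed: #1, #2, #5, #8, #9, #14, #16, #19.
Seated jurors 1–6: #3, #4, #6, #7, #10, #11 (alternates #12, #13 not counted).
Of those, in Ward 5: #4 → 1.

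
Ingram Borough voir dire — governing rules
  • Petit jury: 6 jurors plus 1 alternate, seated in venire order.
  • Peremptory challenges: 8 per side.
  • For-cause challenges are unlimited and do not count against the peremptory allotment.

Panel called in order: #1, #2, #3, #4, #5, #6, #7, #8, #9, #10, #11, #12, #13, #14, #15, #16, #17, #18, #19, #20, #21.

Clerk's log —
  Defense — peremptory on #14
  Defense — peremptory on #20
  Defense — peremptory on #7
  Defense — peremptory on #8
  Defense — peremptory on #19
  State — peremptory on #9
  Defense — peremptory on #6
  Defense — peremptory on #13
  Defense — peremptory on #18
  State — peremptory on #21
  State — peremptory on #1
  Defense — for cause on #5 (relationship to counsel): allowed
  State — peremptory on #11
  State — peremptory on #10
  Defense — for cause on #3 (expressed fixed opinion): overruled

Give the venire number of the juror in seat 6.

16

Removed: #1, #5, #6, #7, #8, #9, #10, #11, #13, #14, #18, #19, #20, #21. (#3 stays — for-cause denied.)
Seating in order: seats 1–6 → #2, #3, #4, #12, #15, #16; alternates → #17.
So seat 6 is #16.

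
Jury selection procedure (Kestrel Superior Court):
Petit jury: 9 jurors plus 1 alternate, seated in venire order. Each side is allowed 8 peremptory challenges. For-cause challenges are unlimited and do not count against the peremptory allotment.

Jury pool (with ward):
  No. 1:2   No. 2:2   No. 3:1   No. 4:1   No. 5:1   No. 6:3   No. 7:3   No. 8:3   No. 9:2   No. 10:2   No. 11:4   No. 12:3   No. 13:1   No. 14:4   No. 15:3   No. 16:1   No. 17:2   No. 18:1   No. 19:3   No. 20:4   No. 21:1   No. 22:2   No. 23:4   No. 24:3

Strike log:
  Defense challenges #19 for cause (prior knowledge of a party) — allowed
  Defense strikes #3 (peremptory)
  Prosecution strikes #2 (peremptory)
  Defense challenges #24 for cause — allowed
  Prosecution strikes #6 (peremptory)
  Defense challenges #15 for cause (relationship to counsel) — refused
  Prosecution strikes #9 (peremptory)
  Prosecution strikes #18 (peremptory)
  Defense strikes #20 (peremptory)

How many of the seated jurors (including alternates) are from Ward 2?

Removed: #2, #3, #6, #9, #18, #19, #20, #24.
Seated (10 incl. alternates): #1, #4, #5, #7, #8, #10, #11, #12, #13, #14.
Of those, in Ward 2: #1, #10 → 2.

2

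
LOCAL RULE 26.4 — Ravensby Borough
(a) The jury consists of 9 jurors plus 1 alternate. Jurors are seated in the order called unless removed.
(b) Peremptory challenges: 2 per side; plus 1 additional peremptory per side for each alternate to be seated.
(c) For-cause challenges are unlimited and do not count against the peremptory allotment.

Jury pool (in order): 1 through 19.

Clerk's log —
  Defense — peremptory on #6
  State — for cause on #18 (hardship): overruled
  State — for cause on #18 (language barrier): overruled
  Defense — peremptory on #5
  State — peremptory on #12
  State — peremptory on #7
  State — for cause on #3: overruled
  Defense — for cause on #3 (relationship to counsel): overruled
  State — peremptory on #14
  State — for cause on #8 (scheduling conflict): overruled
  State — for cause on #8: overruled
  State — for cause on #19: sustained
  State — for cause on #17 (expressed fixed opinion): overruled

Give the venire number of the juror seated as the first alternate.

15

Removed: #5, #6, #7, #12, #14, #19. (#3, #8, #17, #18 stay — for-cause denied.)
Seating in order: seats 1–9 → #1, #2, #3, #4, #8, #9, #10, #11, #13; alternates → #15.
So alternate 1 is #15.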